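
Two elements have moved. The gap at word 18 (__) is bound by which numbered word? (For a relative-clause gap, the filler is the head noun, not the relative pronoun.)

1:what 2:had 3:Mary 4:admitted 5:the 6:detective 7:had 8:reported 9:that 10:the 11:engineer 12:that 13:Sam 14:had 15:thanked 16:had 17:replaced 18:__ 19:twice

1

The marked gap is the direct object of "replaced".
Its filler is the fronted wh-phrase "what", at word 1.
(The other dependency links word 11 to a gap after word 15.)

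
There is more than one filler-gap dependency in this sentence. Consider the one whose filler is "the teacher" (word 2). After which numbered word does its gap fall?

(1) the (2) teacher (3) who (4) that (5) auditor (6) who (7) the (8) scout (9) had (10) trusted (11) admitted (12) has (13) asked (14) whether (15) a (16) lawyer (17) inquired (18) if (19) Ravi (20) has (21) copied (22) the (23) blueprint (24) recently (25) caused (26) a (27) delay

11

The displaced element is "the teacher" (word 2).
It is linked across 1 clause boundary (Ø).
It functions as the subject of "asked", so the gap sits immediately after word 11 ("admitted").
Base order: That auditor who the scout had trusted admitted that the teacher has asked whether a lawyer inquired if Ravi has copied the blueprint recently.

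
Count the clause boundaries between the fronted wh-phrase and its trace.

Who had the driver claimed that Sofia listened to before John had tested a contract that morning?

1

"who" is extracted from the PP object of "listened".
Boundaries crossed, outermost first: [that] — 1 in total.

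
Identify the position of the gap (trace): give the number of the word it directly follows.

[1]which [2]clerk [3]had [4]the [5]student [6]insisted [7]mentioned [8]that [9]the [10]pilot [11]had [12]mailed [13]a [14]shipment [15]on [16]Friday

6

The displaced element is "which clerk" (word 2).
It is linked across 1 clause boundary (Ø).
It functions as the subject of "mentioned", so the gap sits immediately after word 6 ("insisted").
Base order: The student had insisted which clerk mentioned that the pilot had mailed a shipment on Friday.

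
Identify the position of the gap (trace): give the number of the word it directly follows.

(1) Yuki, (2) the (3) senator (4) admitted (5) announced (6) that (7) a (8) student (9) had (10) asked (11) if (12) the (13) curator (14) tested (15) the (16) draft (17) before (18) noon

The displaced element is "Yuki" (word 1).
It is linked across 1 clause boundary (Ø).
It functions as the subject of "announced", so the gap sits immediately after word 4 ("admitted").
Base order: The senator admitted that Yuki announced that a student had asked if the curator tested the draft before noon.

4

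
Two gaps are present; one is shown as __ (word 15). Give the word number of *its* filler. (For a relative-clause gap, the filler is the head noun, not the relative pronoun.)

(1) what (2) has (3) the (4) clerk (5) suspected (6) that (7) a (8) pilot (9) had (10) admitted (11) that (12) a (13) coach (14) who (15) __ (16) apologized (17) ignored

13

The marked gap is inside the relative clause, the subject of "apologized".
Its filler is the head noun "coach" (via "who"), at word 13.
(The other dependency links word 1 to a gap after word 17.)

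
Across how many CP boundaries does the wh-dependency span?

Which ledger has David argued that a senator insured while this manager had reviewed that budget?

"which ledger" is extracted from the object of "insured".
Boundaries crossed, outermost first: [that] — 1 in total.

1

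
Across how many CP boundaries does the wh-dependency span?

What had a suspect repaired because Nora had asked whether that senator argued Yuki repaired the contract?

0

"what" originates inside the matrix clause — no clause boundary is crossed.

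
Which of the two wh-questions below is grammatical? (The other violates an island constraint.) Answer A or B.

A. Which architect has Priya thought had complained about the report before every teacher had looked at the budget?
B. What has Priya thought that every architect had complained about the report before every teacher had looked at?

A

In B, the wh-phrase is extracted from inside an adjunct island (introduced by "before"), which blocks movement.
In A, the extraction path crosses only that-complement boundaries, which are transparent.
So A is grammatical.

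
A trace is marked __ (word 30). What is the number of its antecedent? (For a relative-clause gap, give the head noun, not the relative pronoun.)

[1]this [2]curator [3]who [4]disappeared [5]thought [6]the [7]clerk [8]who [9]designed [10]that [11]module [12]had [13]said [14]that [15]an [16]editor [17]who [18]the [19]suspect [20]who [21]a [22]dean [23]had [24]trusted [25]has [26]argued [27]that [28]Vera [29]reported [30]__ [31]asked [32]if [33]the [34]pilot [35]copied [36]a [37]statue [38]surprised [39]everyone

The gap at 30 is the subject of "asked", inside a relative clause.
The relative pronoun is "who" (word 17); it is bound by the head noun immediately before it.
Its filler is the head noun "editor", at word 16.

16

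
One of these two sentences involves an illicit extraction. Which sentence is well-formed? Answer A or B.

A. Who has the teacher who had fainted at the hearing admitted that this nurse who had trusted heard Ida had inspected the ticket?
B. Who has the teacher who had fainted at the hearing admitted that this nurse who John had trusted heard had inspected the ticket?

B

In A, the wh-phrase is extracted from inside a complex-NP island (relative clause) (introduced by "who"), which blocks movement.
In B, the extraction path crosses only that-complement boundaries, which are transparent.
So B is grammatical.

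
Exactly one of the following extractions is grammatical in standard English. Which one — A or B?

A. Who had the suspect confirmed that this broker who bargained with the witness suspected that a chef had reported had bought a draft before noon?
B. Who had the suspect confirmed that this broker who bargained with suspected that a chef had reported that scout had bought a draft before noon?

In B, the wh-phrase is extracted from inside a complex-NP island (relative clause) (introduced by "who"), which blocks movement.
In A, the extraction path crosses only that-complement boundaries, which are transparent.
So A is grammatical.

A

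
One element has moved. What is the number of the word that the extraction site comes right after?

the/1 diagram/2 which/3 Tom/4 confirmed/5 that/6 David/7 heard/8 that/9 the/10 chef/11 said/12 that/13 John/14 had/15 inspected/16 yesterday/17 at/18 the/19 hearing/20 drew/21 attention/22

16

The displaced element is "the diagram" (word 2).
It is linked across 3 clause boundaries (that → that → that).
It functions as the direct object of "inspected", so the gap sits immediately after word 16 ("inspected").
Base order: Tom confirmed that David heard that the chef said that John had inspected the diagram yesterday at the hearing.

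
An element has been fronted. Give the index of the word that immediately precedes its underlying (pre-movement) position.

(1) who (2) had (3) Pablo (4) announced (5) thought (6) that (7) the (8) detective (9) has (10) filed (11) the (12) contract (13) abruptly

4

The displaced element is "who" (word 1).
It is linked across 1 clause boundary (Ø).
It functions as the subject of "thought", so the gap sits immediately after word 4 ("announced").
Base order: Pablo had announced that who thought that the detective has filed the contract abruptly.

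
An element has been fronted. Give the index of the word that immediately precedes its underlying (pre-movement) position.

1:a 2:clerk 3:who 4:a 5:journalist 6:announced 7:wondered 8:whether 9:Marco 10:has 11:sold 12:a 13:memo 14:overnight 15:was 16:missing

6

The displaced element is "a clerk" (word 2).
It is linked across 1 clause boundary (Ø).
It functions as the subject of "wondered", so the gap sits immediately after word 6 ("announced").
Base order: A journalist announced a clerk wondered whether Marco has sold a memo overnight.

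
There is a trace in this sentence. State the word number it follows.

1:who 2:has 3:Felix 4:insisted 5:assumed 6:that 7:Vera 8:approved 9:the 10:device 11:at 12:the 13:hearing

The displaced element is "who" (word 1).
It is linked across 1 clause boundary (Ø).
It functions as the subject of "assumed", so the gap sits immediately after word 4 ("insisted").
Base order: Felix has insisted that who assumed that Vera approved the device at the hearing.

4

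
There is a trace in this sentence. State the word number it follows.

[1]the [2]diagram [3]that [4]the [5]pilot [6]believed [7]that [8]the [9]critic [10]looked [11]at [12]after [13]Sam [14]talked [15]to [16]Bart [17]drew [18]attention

The displaced element is "the diagram" (word 2).
It is linked across 1 clause boundary (that).
It functions as the object of the preposition "at" of "looked", so the gap sits immediately after word 11 ("at").
Base order: The pilot believed that the critic looked at the diagram after Sam talked to Bart.

11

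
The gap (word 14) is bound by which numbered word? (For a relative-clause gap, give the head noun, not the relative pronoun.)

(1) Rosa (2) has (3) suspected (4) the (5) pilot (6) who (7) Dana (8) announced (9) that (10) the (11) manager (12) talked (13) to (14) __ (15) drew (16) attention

5

The gap at 14 is the prepositional object of "talked", inside a relative clause.
The relative pronoun is "who" (word 6); it is bound by the head noun immediately before it.
Its filler is the head noun "pilot", at word 5.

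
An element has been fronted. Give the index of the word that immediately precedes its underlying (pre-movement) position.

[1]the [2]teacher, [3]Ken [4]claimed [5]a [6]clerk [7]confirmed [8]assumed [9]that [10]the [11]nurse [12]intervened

7

The displaced element is "the teacher" (word 2).
It is linked across 2 clause boundaries (Ø → Ø).
It functions as the subject of "assumed", so the gap sits immediately after word 7 ("confirmed").
Base order: Ken claimed a clerk confirmed that the teacher assumed that the nurse intervened.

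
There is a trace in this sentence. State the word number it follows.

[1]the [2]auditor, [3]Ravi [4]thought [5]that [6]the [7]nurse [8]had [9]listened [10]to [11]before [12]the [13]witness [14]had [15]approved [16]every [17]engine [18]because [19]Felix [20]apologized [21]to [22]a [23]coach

10

The displaced element is "the auditor" (word 2).
It is linked across 1 clause boundary (that).
It functions as the object of the preposition "to" of "listened", so the gap sits immediately after word 10 ("to").
Base order: Ravi thought that the nurse had listened to the auditor before the witness had approved every engine because Felix apologized to a coach.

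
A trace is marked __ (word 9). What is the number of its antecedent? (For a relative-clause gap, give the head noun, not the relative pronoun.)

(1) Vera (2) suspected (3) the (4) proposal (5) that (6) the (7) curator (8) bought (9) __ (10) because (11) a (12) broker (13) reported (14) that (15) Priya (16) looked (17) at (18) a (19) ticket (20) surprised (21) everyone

4

The gap at 9 is the object of "bought", inside a relative clause.
The relative pronoun is "that" (word 5); it is bound by the head noun immediately before it.
Its filler is the head noun "proposal", at word 4.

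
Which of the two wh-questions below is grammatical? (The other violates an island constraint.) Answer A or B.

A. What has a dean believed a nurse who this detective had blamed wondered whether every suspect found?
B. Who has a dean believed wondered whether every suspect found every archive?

In A, the wh-phrase is extracted from inside a wh-island (introduced by "whether"), which blocks movement.
In B, the extraction path crosses only that-complement boundaries, which are transparent.
So B is grammatical.

B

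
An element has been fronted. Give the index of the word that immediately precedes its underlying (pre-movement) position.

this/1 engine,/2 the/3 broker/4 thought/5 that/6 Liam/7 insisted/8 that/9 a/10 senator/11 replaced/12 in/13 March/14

12

The displaced element is "this engine" (word 2).
It is linked across 2 clause boundaries (that → that).
It functions as the direct object of "replaced", so the gap sits immediately after word 12 ("replaced").
Base order: The broker thought that Liam insisted that a senator replaced this engine in March.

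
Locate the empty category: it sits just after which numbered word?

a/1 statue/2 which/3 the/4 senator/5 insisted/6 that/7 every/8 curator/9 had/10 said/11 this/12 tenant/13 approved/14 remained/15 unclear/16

14

The displaced element is "a statue" (word 2).
It is linked across 2 clause boundaries (that → Ø).
It functions as the direct object of "approved", so the gap sits immediately after word 14 ("approved").
Base order: The senator insisted that every curator had said this tenant approved a statue.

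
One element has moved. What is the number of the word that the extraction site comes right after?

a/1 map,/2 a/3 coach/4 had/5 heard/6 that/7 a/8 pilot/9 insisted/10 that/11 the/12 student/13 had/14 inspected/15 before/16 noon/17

The displaced element is "a map" (word 2).
It is linked across 2 clause boundaries (that → that).
It functions as the direct object of "inspected", so the gap sits immediately after word 15 ("inspected").
Base order: A coach had heard that a pilot insisted that the student had inspected a map before noon.

15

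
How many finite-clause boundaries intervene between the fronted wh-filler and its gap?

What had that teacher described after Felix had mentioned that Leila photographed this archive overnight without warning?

0

"what" originates inside the matrix clause — no clause boundary is crossed.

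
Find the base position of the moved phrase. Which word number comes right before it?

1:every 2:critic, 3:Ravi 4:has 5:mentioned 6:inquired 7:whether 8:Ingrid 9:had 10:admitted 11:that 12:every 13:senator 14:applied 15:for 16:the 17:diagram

5

The displaced element is "every critic" (word 2).
It is linked across 1 clause boundary (Ø).
It functions as the subject of "inquired", so the gap sits immediately after word 5 ("mentioned").
Base order: Ravi has mentioned that every critic inquired whether Ingrid had admitted that every senator applied for the diagram.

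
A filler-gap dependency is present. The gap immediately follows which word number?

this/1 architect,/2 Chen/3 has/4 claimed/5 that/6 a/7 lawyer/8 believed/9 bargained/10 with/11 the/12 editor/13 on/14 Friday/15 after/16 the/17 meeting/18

The displaced element is "this architect" (word 2).
It is linked across 2 clause boundaries (that → Ø).
It functions as the subject of "bargained", so the gap sits immediately after word 9 ("believed").
Base order: Chen has claimed that a lawyer believed that this architect bargained with the editor on Friday after the meeting.

9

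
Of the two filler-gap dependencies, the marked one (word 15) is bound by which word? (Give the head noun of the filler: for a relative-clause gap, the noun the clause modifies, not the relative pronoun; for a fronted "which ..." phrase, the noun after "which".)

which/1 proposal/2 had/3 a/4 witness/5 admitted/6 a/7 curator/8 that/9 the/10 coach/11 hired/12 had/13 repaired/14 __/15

2

The marked gap is the direct object of "repaired".
Its filler is the fronted wh-phrase "which proposal", at word 2.
(The other dependency links word 8 to a gap after word 12.)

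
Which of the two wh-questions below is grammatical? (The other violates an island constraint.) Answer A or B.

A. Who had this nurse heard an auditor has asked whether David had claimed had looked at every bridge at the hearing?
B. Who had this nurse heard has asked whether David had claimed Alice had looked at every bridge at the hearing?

In A, the wh-phrase is extracted from inside a wh-island (introduced by "whether"), which blocks movement.
In B, the extraction path crosses only that-complement boundaries, which are transparent.
So B is grammatical.

B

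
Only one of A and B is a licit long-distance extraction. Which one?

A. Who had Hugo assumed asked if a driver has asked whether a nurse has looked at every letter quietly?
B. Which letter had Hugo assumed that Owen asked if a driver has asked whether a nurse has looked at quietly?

A

In B, the wh-phrase is extracted from inside a wh-island (introduced by "if"), which blocks movement.
In A, the extraction path crosses only that-complement boundaries, which are transparent.
So A is grammatical.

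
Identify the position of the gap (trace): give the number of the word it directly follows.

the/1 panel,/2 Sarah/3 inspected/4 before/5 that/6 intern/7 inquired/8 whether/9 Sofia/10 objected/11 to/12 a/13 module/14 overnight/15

4

The displaced element is "the panel" (word 2).
It functions as the direct object of "inspected", so the gap sits immediately after word 4 ("inspected").
Base order: Sarah inspected the panel before that intern inquired whether Sofia objected to a module overnight.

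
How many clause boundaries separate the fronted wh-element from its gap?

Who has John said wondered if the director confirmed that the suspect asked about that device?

1

"who" is extracted from the subject of "wondered".
Boundaries crossed, outermost first: [Ø] — 1 in total.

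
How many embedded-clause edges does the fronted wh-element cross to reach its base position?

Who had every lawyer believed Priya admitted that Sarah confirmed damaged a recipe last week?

3

"who" is extracted from the subject of "damaged".
Boundaries crossed, outermost first: [Ø], [that], [Ø] — 3 in total.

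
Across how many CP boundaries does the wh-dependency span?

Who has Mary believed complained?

1

"who" is extracted from the subject of "complained".
Boundaries crossed, outermost first: [Ø] — 1 in total.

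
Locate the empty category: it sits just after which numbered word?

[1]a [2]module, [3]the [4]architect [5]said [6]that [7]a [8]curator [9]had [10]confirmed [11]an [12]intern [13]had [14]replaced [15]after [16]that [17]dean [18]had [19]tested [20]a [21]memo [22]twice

14

The displaced element is "a module" (word 2).
It is linked across 2 clause boundaries (that → Ø).
It functions as the direct object of "replaced", so the gap sits immediately after word 14 ("replaced").
Base order: The architect said that a curator had confirmed an intern had replaced a module after that dean had tested a memo twice.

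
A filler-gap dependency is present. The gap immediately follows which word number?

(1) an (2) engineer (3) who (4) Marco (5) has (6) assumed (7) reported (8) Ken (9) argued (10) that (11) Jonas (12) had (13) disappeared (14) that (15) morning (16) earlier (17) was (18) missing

The displaced element is "an engineer" (word 2).
It is linked across 1 clause boundary (Ø).
It functions as the subject of "reported", so the gap sits immediately after word 6 ("assumed").
Base order: Marco has assumed an engineer reported Ken argued that Jonas had disappeared that morning earlier.

6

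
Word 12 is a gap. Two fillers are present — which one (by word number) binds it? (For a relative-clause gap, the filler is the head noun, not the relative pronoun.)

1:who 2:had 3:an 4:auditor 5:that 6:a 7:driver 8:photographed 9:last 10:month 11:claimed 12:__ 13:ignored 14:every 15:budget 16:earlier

1

The marked gap is the subject of "ignored".
Its filler is the fronted wh-phrase "who", at word 1.
(The other dependency links word 4 to a gap after word 8.)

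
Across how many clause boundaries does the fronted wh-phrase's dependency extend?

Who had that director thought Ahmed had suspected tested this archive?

2

"who" is extracted from the subject of "tested".
Boundaries crossed, outermost first: [Ø], [Ø] — 2 in total.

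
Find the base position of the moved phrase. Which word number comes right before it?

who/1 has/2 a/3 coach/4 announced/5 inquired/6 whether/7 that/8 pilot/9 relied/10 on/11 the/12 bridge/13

5

The displaced element is "who" (word 1).
It is linked across 1 clause boundary (Ø).
It functions as the subject of "inquired", so the gap sits immediately after word 5 ("announced").
Base order: A coach has announced who inquired whether that pilot relied on the bridge.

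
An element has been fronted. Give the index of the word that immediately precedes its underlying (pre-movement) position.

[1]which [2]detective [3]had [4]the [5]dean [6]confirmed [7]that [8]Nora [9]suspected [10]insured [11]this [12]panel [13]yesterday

The displaced element is "which detective" (word 2).
It is linked across 2 clause boundaries (that → Ø).
It functions as the subject of "insured", so the gap sits immediately after word 9 ("suspected").
Base order: The dean had confirmed that Nora suspected that which detective insured this panel yesterday.

9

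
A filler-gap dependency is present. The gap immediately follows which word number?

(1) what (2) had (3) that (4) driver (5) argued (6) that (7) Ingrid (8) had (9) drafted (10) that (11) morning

The displaced element is "what" (word 1).
It is linked across 1 clause boundary (that).
It functions as the direct object of "drafted", so the gap sits immediately after word 9 ("drafted").
Base order: That driver had argued that Ingrid had drafted what that morning.

9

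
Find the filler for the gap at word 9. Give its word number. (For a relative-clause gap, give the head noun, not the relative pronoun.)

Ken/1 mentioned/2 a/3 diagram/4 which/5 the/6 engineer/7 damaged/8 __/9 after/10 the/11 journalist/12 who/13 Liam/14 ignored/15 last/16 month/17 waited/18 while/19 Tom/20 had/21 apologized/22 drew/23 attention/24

4

The gap at 9 is the object of "damaged", inside a relative clause.
The relative pronoun is "which" (word 5); it is bound by the head noun immediately before it.
Its filler is the head noun "diagram", at word 4.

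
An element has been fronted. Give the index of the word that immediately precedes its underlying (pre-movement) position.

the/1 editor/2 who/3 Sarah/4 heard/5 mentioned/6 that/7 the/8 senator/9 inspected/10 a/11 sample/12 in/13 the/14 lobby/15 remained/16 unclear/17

The displaced element is "the editor" (word 2).
It is linked across 1 clause boundary (Ø).
It functions as the subject of "mentioned", so the gap sits immediately after word 5 ("heard").
Base order: Sarah heard that the editor mentioned that the senator inspected a sample in the lobby.

5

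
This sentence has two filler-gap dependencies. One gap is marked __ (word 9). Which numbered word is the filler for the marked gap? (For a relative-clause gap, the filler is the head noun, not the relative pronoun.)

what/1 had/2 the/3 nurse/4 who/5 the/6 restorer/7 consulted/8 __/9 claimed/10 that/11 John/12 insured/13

The marked gap is inside the relative clause, the direct object of "consulted".
Its filler is the head noun "nurse" (via "who"), at word 4.
(The other dependency links word 1 to a gap after word 13.)

4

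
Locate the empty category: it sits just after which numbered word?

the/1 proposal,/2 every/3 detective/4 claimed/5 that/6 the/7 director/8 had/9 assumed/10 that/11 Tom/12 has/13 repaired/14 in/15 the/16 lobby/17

14

The displaced element is "the proposal" (word 2).
It is linked across 2 clause boundaries (that → that).
It functions as the direct object of "repaired", so the gap sits immediately after word 14 ("repaired").
Base order: Every detective claimed that the director had assumed that Tom has repaired the proposal in the lobby.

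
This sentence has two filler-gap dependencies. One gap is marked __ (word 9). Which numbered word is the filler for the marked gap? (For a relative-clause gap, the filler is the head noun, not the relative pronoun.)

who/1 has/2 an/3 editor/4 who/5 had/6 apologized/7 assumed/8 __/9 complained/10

The marked gap is the subject of "complained".
Its filler is the fronted wh-phrase "who", at word 1.
(The other dependency links word 4 to a gap after word 5.)

1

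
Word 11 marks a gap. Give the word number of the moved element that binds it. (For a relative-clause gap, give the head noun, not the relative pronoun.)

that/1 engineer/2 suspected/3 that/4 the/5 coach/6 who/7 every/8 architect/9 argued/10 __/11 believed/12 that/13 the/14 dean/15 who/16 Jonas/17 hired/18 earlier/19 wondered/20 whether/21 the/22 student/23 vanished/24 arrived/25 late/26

6

The gap at 11 is the subject of "believed", inside a relative clause.
The relative pronoun is "who" (word 7); it is bound by the head noun immediately before it.
Its filler is the head noun "coach", at word 6.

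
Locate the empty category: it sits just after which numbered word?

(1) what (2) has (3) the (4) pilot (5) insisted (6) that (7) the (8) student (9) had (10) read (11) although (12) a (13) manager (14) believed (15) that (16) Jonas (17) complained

10

The displaced element is "what" (word 1).
It is linked across 1 clause boundary (that).
It functions as the direct object of "read", so the gap sits immediately after word 10 ("read").
Base order: The pilot has insisted that the student had read what although a manager believed that Jonas complained.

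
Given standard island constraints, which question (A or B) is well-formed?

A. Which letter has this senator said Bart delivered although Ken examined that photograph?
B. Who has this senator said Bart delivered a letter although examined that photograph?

A

In B, the wh-phrase is extracted from inside an adjunct island (introduced by "although"), which blocks movement.
In A, the extraction path crosses only that-complement boundaries, which are transparent.
So A is grammatical.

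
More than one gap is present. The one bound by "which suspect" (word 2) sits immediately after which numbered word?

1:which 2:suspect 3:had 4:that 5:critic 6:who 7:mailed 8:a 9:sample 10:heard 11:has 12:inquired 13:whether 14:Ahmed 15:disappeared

The displaced element is "which suspect" (word 2).
It is linked across 1 clause boundary (Ø).
It functions as the subject of "inquired", so the gap sits immediately after word 10 ("heard").
Base order: That critic who mailed a sample had heard that which suspect has inquired whether Ahmed disappeared.

10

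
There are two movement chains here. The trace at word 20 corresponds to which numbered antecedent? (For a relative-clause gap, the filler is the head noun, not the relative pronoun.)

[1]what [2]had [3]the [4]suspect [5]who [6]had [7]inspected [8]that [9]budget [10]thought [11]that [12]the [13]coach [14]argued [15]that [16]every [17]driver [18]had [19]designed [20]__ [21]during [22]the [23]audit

The marked gap is the direct object of "designed".
Its filler is the fronted wh-phrase "what", at word 1.
(The other dependency links word 4 to a gap after word 5.)

1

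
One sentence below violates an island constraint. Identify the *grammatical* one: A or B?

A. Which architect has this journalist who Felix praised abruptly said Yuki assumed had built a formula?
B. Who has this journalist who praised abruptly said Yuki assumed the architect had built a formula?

A

In B, the wh-phrase is extracted from inside a complex-NP island (relative clause) (introduced by "who"), which blocks movement.
In A, the extraction path crosses only that-complement boundaries, which are transparent.
So A is grammatical.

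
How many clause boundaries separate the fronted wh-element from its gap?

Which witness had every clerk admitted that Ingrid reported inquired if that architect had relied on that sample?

2

"which witness" is extracted from the subject of "inquired".
Boundaries crossed, outermost first: [that], [Ø] — 2 in total.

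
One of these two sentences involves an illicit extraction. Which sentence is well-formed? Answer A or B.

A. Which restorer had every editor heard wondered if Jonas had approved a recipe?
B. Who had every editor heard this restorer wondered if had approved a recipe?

In B, the wh-phrase is extracted from inside a wh-island (introduced by "if"), which blocks movement.
In A, the extraction path crosses only that-complement boundaries, which are transparent.
So A is grammatical.

A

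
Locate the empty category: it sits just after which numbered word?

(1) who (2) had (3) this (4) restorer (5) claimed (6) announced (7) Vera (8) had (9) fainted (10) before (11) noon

The displaced element is "who" (word 1).
It is linked across 1 clause boundary (Ø).
It functions as the subject of "announced", so the gap sits immediately after word 5 ("claimed").
Base order: This restorer had claimed that who announced Vera had fainted before noon.

5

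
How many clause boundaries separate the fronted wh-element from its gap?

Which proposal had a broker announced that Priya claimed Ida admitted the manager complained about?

3

"which proposal" is extracted from the PP object of "complained".
Boundaries crossed, outermost first: [that], [Ø], [Ø] — 3 in total.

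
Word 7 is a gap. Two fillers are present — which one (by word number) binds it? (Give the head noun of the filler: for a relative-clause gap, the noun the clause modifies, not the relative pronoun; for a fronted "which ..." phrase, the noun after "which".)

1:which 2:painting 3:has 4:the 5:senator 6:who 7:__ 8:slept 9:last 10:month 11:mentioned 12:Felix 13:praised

The marked gap is inside the relative clause, the subject of "slept".
Its filler is the head noun "senator" (via "who"), at word 5.
(The other dependency links word 2 to a gap after word 13.)

5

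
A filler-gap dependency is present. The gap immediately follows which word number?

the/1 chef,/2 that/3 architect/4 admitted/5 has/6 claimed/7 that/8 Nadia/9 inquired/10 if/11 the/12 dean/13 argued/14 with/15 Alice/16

5

The displaced element is "the chef" (word 2).
It is linked across 1 clause boundary (Ø).
It functions as the subject of "claimed", so the gap sits immediately after word 5 ("admitted").
Base order: That architect admitted the chef has claimed that Nadia inquired if the dean argued with Alice.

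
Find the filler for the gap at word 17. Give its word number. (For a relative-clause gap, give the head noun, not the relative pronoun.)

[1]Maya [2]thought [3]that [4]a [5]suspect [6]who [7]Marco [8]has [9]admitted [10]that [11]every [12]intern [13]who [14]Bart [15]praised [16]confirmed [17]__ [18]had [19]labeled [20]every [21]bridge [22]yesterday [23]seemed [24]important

The gap at 17 is the subject of "labeled", inside a relative clause.
The relative pronoun is "who" (word 6); it is bound by the head noun immediately before it.
Its filler is the head noun "suspect", at word 5.

5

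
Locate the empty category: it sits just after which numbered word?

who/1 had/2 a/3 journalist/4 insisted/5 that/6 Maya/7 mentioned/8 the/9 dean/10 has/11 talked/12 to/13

13

The displaced element is "who" (word 1).
It is linked across 2 clause boundaries (that → Ø).
It functions as the object of the preposition "to" of "talked", so the gap sits immediately after word 13 ("to").
Base order: A journalist had insisted that Maya mentioned the dean has talked to who.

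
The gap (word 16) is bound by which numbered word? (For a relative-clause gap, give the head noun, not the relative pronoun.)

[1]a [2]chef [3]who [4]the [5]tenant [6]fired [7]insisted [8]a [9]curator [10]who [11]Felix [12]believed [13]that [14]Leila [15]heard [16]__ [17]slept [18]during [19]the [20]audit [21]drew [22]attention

9

The gap at 16 is the subject of "slept", inside a relative clause.
The relative pronoun is "who" (word 10); it is bound by the head noun immediately before it.
Its filler is the head noun "curator", at word 9.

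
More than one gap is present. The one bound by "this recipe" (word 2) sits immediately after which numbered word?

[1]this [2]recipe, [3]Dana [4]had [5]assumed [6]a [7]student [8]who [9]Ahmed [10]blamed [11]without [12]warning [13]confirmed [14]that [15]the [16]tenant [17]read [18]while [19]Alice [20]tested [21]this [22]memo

The displaced element is "this recipe" (word 2).
It is linked across 2 clause boundaries (Ø → that).
It functions as the direct object of "read", so the gap sits immediately after word 17 ("read").
Base order: Dana had assumed a student who Ahmed blamed without warning confirmed that the tenant read this recipe while Alice tested this memo.

17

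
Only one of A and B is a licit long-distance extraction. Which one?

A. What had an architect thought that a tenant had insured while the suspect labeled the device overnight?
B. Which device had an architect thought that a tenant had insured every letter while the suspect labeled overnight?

A

In B, the wh-phrase is extracted from inside an adjunct island (introduced by "while"), which blocks movement.
In A, the extraction path crosses only that-complement boundaries, which are transparent.
So A is grammatical.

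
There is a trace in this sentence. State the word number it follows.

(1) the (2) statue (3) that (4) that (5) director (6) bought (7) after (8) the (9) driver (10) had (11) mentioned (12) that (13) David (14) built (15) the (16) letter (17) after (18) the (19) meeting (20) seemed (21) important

The displaced element is "the statue" (word 2).
It functions as the direct object of "bought", so the gap sits immediately after word 6 ("bought").
Base order: That director bought the statue after the driver had mentioned that David built the letter after the meeting.

6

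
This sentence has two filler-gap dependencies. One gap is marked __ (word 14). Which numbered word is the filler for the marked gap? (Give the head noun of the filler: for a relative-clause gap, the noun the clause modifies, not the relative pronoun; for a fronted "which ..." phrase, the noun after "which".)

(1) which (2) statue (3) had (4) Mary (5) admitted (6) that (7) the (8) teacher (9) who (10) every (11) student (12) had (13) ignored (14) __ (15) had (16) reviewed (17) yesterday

The marked gap is inside the relative clause, the direct object of "ignored".
Its filler is the head noun "teacher" (via "who"), at word 8.
(The other dependency links word 2 to a gap after word 16.)

8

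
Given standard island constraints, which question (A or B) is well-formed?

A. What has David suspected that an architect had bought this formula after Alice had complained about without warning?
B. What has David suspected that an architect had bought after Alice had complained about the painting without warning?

In A, the wh-phrase is extracted from inside an adjunct island (introduced by "after"), which blocks movement.
In B, the extraction path crosses only that-complement boundaries, which are transparent.
So B is grammatical.

B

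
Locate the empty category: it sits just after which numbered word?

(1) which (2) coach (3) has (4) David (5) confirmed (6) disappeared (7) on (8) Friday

5

The displaced element is "which coach" (word 2).
It is linked across 1 clause boundary (Ø).
It functions as the subject of "disappeared", so the gap sits immediately after word 5 ("confirmed").
Base order: David has confirmed that which coach disappeared on Friday.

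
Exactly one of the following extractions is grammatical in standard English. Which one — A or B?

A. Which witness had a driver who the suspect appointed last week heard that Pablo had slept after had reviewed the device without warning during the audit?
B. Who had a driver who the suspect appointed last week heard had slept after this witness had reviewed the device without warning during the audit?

In A, the wh-phrase is extracted from inside an adjunct island (introduced by "after"), which blocks movement.
In B, the extraction path crosses only that-complement boundaries, which are transparent.
So B is grammatical.

B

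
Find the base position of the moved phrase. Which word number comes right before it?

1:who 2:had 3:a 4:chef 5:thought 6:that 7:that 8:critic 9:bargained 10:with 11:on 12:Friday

The displaced element is "who" (word 1).
It is linked across 1 clause boundary (that).
It functions as the object of the preposition "with" of "bargained", so the gap sits immediately after word 10 ("with").
Base order: A chef had thought that that critic bargained with who on Friday.

10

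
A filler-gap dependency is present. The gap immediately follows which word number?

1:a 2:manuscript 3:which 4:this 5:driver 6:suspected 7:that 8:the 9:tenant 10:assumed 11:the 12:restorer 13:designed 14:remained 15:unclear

13

The displaced element is "a manuscript" (word 2).
It is linked across 2 clause boundaries (that → Ø).
It functions as the direct object of "designed", so the gap sits immediately after word 13 ("designed").
Base order: This driver suspected that the tenant assumed the restorer designed a manuscript.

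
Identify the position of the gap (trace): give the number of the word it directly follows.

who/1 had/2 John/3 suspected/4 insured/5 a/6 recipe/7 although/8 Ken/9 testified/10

4

The displaced element is "who" (word 1).
It is linked across 1 clause boundary (Ø).
It functions as the subject of "insured", so the gap sits immediately after word 4 ("suspected").
Base order: John had suspected that who insured a recipe although Ken testified.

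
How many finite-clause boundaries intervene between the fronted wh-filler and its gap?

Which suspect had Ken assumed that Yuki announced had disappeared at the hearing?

2

"which suspect" is extracted from the subject of "disappeared".
Boundaries crossed, outermost first: [that], [Ø] — 2 in total.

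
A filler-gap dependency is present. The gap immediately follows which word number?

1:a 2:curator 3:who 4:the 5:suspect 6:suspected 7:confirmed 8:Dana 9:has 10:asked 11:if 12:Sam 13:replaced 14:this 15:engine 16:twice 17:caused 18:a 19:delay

6

The displaced element is "a curator" (word 2).
It is linked across 1 clause boundary (Ø).
It functions as the subject of "confirmed", so the gap sits immediately after word 6 ("suspected").
Base order: The suspect suspected that a curator confirmed Dana has asked if Sam replaced this engine twice.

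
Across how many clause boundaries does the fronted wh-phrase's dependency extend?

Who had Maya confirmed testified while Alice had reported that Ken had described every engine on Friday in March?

1

"who" is extracted from the subject of "testified".
Boundaries crossed, outermost first: [Ø] — 1 in total.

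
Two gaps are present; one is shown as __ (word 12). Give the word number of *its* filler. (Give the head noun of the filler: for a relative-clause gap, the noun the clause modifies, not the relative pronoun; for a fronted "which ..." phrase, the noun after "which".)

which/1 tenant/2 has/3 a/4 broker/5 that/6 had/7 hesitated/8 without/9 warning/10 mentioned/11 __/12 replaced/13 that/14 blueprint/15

The marked gap is the subject of "replaced".
Its filler is the fronted wh-phrase "which tenant", at word 2.
(The other dependency links word 5 to a gap after word 6.)

2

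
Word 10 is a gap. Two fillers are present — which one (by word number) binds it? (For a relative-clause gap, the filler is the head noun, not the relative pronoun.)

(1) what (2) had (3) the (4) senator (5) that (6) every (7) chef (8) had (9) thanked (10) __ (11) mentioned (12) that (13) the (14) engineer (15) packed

4

The marked gap is inside the relative clause, the direct object of "thanked".
Its filler is the head noun "senator" (via "that"), at word 4.
(The other dependency links word 1 to a gap after word 15.)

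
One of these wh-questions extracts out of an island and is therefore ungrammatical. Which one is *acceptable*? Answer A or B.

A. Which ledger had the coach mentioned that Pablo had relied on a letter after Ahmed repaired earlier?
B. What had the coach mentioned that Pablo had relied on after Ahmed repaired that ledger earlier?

B

In A, the wh-phrase is extracted from inside an adjunct island (introduced by "after"), which blocks movement.
In B, the extraction path crosses only that-complement boundaries, which are transparent.
So B is grammatical.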